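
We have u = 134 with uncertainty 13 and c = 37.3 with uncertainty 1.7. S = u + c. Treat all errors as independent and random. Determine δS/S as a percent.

7.65%

For a sum/difference, combine absolute errors in quadrature:
  (δu)² = 169;  (δc)² = 2.89
δS = √(172) = 13.1
S = 171, so δS/S = 13.1/171 = 0.0765.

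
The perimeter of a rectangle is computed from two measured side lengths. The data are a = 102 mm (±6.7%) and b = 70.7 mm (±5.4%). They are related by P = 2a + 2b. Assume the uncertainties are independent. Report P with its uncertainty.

345 ± 15.7 mm

For a sum/difference, combine absolute errors in quadrature:
  (2·δa)² = 187;  (2·δb)² = 58.3
δP = √(245) = 15.7 mm
P = 345 mm.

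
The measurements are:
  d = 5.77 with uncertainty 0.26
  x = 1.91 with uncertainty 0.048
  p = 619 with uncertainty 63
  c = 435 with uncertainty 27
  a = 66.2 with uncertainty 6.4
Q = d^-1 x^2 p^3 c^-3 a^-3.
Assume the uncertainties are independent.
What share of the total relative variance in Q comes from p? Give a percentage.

43.0%

(δQ/Q)² = (-1·δd/d)² + (2·δx/x)² + (3·δp/p)² + (-3·δc/c)² + (-3·δa/a)²
  d term: (-1×0.0451)² = 0.00203
  x term: (2×0.0251)² = 0.00253
  p term: (3×0.102)² = 0.0932
  c term: (-3×0.0621)² = 0.0347
  a term: (-3×0.0967)² = 0.0841
Total = 0.217. Share from p = 0.0932/0.217 = 0.430.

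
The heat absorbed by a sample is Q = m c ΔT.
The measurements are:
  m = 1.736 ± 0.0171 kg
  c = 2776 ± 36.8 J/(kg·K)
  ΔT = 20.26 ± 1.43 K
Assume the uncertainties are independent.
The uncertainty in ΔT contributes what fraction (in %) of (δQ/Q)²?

(δQ/Q)² = (1·δm/m)² + (1·δc/c)² + (1·δΔT/ΔT)²
  m term: (1×0.00985)² = 9.7e-05
  c term: (1×0.0133)² = 0.000176
  ΔT term: (1×0.0706)² = 0.00498
Total = 0.00525. Share from ΔT = 0.00498/0.00525 = 0.948.

94.8%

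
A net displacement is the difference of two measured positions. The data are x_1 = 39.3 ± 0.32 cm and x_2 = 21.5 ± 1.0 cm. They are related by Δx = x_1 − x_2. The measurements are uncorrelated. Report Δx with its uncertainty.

Each term contributes (cᵢ δxᵢ)² to (δΔx)²:
  (δx_1)² = 0.102;  (δx_2)² = 1.00
δΔx = √(1.10) = 1.05 cm
Δx = 17.8 cm.

17.8 ± 1.05 cm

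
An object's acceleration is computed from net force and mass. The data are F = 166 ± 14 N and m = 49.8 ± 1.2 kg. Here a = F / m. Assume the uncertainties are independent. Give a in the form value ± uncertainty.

Each factor contributes (exponent × relative error)² to (δa/a)²:
  (1·δF/F)² = (1×0.0843)² = 0.00711;  (-1·δm/m)² = (-1×0.0241)² = 0.000581
δa/a = √(0.00769) = 0.0877
a = 3.33 m/s^2, so δa = 0.0877 × 3.33 = 0.292 m/s^2.

3.33 ± 0.292 m/s^2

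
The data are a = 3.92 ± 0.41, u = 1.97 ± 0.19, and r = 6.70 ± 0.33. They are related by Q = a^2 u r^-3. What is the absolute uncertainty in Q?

0.0275

Since Q is a product/quotient, work with relative uncertainties:
  (2·δa/a)² = (2×0.105)² = 0.0438;  (1·δu/u)² = (1×0.0964)² = 0.00930;  (-3·δr/r)² = (-3×0.0493)² = 0.0218
δQ/Q = √(0.0749) = 0.274
Q = 0.101, so δQ = 0.274 × 0.101 = 0.0275.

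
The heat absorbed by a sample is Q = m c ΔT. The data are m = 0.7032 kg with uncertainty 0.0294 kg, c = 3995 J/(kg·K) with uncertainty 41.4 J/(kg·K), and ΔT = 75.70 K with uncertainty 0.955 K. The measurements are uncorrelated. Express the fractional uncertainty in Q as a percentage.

Since Q is a product/quotient, work with relative uncertainties:
  (1·δm/m)² = (1×0.0418)² = 0.00175;  (1·δc/c)² = (1×0.0104)² = 0.000107;  (1·δΔT/ΔT)² = (1×0.0126)² = 0.000159
δQ/Q = √(0.00201) = 0.0449

4.49%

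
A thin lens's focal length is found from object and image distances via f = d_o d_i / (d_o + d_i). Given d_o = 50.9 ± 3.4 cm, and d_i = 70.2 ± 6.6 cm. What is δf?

1.63 cm

∂f/∂d_o = (d_i/(d_o+d_i))² = 0.336;  ∂f/∂d_i = (d_o/(d_o+d_i))² = 0.177
δf = √((∂f/∂d_o · δd_o)² + (∂f/∂d_i · δd_i)²) = √(1.31 + 1.36) = 1.63 cm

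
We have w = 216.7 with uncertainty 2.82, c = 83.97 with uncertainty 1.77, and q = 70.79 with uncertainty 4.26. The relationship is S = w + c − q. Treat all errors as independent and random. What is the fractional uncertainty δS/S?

S is a linear combination, so absolute uncertainties add in quadrature:
  (δw)² = 7.95;  (δc)² = 3.13;  (δq)² = 18.1
δS = √(29.2) = 5.41
S = 229.9, so δS/S = 5.41/229.9 = 0.0235.

0.0235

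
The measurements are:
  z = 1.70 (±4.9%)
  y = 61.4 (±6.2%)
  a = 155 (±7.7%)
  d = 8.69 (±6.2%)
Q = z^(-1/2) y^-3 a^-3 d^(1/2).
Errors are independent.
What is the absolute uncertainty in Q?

7.85e-13

Each factor contributes (exponent × relative error)² to (δQ/Q)²:
  (−½·δz/z)² = (-0.5×0.0490)² = 0.000600;  (-3·δy/y)² = (-3×0.0620)² = 0.0346;  (-3·δa/a)² = (-3×0.0770)² = 0.0534;  (½·δd/d)² = (0.5×0.0620)² = 0.000961
δQ/Q = √(0.0895) = 0.299
Q = 2.62e-12, so δQ = 0.299 × 2.62e-12 = 7.85e-13.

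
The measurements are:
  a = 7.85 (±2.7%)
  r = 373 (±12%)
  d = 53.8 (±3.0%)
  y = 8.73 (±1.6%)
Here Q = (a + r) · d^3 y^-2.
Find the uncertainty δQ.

Let u = a + r = 381. δu = √(δa² + δr²) = √(0.0449 + 2000) = 44.8, so δu/u = 0.118.
Q is then a monomial in u, d, y:
δQ/Q = √((δu/u)² + (3·δd/d)² + (-2·δy/y)²) = √(0.0138 + 0.00810 + 0.00102) = 0.151
Q = 7.78e+05, so δQ = 0.151 × 7.78e+05 = 1.18e+05.

1.18e+05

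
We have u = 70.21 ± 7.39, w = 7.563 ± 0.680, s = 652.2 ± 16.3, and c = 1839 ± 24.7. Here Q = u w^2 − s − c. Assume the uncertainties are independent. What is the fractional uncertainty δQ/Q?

0.549

Let p = u·w^2 = 4016. δp/p = √((1·δu/u)² + (2·δw/w)²) = √(0.0111 + 0.0323) = 0.208, so δp = 837.
Q = p − s − c: δQ = √(δp² + δs² + δc²) = √(7e+05 + 266 + 610) = 837
Q = 1525, so δQ/Q = 837/1525 = 0.549.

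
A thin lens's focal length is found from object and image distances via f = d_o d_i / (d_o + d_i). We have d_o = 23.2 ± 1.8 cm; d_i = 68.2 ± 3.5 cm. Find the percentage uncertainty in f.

∂f/∂d_o = (d_i/(d_o+d_i))² = 0.557;  ∂f/∂d_i = (d_o/(d_o+d_i))² = 0.0644
δf = √((∂f/∂d_o · δd_o)² + (∂f/∂d_i · δd_i)²) = √(1.00 + 0.0509) = 1.03 cm
f = 17.3 cm, so δf/f = 1.03/17.3 = 0.0593.

5.93%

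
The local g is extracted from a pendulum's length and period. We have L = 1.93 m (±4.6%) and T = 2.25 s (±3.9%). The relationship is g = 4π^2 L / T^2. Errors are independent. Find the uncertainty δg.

1.36 m/s^2

Relative error in a monomial: (δg/g)² = Σ (nᵢ · δxᵢ/xᵢ)².
  (1·δL/L)² = (1×0.0460)² = 0.00212;  (-2·δT/T)² = (-2×0.0390)² = 0.00608
δg/g = √(0.00820) = 0.0906
g = 15.1 m/s^2, so δg = 0.0906 × 15.1 = 1.36 m/s^2.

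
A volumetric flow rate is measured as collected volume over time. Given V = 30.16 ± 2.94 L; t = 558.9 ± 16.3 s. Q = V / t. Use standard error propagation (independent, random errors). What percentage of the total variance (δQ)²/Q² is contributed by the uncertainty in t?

(δQ/Q)² = (1·δV/V)² + (-1·δt/t)²
  V term: (1×0.0975)² = 0.00950
  t term: (-1×0.0292)² = 0.000851
Total = 0.0104. Share from t = 0.000851/0.0104 = 0.0822.

8.22%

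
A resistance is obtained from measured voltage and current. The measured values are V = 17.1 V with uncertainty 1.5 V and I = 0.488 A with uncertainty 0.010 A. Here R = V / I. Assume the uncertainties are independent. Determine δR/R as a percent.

9.01%

R is a product of powers, so relative uncertainties combine in quadrature:
  (1·δV/V)² = (1×0.0877)² = 0.00769;  (-1·δI/I)² = (-1×0.0205)² = 0.000420
δR/R = √(0.00811) = 0.0901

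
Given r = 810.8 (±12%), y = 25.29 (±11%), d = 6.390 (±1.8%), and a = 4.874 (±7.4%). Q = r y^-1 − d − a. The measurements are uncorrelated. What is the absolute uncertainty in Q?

Let p = r·y^-1 = 32.06. δp/p = √((1·δr/r)² + (-1·δy/y)²) = √(0.0144 + 0.0121) = 0.163, so δp = 5.22.
Q = p − d − a: δQ = √(δp² + δd² + δa²) = √(27.2 + 0.0132 + 0.130) = 5.23

5.23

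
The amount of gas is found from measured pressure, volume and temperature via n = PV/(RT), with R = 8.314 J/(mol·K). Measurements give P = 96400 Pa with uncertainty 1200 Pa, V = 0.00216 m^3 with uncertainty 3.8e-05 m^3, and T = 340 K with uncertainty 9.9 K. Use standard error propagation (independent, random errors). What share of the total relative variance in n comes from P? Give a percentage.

11.8%

(δn/n)² = (1·δP/P)² + (1·δV/V)² + (-1·δT/T)²
  P term: (1×0.0124)² = 0.000155
  V term: (1×0.0176)² = 0.000309
  T term: (-1×0.0291)² = 0.000848
Total = 0.00131. Share from P = 0.000155/0.00131 = 0.118.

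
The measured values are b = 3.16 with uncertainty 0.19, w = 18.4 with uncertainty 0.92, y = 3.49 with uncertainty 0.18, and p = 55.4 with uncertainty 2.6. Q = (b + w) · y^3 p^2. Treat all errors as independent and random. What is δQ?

5.24e+05

Let u = b + w = 21.6. δu = √(δb² + δw²) = √(0.0361 + 0.846) = 0.939, so δu/u = 0.0436.
Q is then a monomial in u, y, p:
δQ/Q = √((δu/u)² + (3·δy/y)² + (2·δp/p)²) = √(0.00190 + 0.0239 + 0.00881) = 0.186
Q = 2.81e+06, so δQ = 0.186 × 2.81e+06 = 5.24e+05.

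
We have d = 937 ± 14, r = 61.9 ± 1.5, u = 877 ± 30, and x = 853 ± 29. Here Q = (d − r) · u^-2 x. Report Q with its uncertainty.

Let w = d − r = 875. δw = √(δd² + δr²) = √(196 + 2.25) = 14.1, so δw/w = 0.0161.
Q is then a monomial in w, u, x:
δQ/Q = √((δw/w)² + (-2·δu/u)² + (1·δx/x)²) = √(0.000259 + 0.00468 + 0.00116) = 0.0781
Q = 0.971, so δQ = 0.0781 × 0.971 = 0.0758.

0.971 ± 0.0758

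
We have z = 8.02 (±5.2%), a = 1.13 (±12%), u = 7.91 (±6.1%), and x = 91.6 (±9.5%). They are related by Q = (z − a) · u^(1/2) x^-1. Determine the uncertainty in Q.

Let w = z − a = 6.89. δw = √(δz² + δa²) = √(0.174 + 0.0184) = 0.439, so δw/w = 0.0636.
Q is then a monomial in w, u, x:
δQ/Q = √((δw/w)² + (½·δu/u)² + (-1·δx/x)²) = √(0.00405 + 0.000930 + 0.00903) = 0.118
Q = 0.212, so δQ = 0.118 × 0.212 = 0.0250.

0.0250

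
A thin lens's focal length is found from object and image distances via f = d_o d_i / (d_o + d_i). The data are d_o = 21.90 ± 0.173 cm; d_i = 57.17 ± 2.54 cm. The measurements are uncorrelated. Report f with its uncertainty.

∂f/∂d_o = (d_i/(d_o+d_i))² = 0.523;  ∂f/∂d_i = (d_o/(d_o+d_i))² = 0.0767
δf = √((∂f/∂d_o · δd_o)² + (∂f/∂d_i · δd_i)²) = √(0.00818 + 0.0380) = 0.215 cm
f = 15.83 cm.

15.83 ± 0.215 cm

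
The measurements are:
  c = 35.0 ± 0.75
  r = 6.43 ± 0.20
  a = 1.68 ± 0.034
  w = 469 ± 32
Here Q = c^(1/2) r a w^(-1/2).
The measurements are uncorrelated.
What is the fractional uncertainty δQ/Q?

For a monomial Q ∝ c^(1/2), r, a, w^(-1/2), fractional errors add in quadrature:
  (½·δc/c)² = (0.5×0.0214)² = 0.000115;  (1·δr/r)² = (1×0.0311)² = 0.000967;  (1·δa/a)² = (1×0.0202)² = 0.000410;  (−½·δw/w)² = (-0.5×0.0682)² = 0.00116
δQ/Q = √(0.00266) = 0.0515

0.0515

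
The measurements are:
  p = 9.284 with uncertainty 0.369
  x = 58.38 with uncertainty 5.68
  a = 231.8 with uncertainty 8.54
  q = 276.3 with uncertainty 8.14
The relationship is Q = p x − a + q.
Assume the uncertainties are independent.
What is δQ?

58.2

Let w = p·x = 542.0. δw/w = √((1·δp/p)² + (1·δx/x)²) = √(0.00158 + 0.00947) = 0.105, so δw = 57.0.
Q = w − a + q: δQ = √(δw² + δa² + δq²) = √(3240 + 72.9 + 66.3) = 58.2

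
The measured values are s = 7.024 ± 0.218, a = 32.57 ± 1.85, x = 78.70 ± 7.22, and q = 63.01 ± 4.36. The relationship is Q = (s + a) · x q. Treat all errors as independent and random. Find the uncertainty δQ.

Let u = s + a = 39.59. δu = √(δs² + δa²) = √(0.0475 + 3.42) = 1.86, so δu/u = 0.0470.
Q is then a monomial in u, x, q:
δQ/Q = √((δu/u)² + (1·δx/x)² + (1·δq/q)²) = √(0.00221 + 0.00842 + 0.00479) = 0.124
Q = 196300, so δQ = 0.124 × 196300 = 24400.

24400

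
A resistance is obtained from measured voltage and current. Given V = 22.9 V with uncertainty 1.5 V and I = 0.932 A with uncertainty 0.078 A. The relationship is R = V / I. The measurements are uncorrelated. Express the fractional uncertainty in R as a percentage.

Each factor contributes (exponent × relative error)² to (δR/R)²:
  (1·δV/V)² = (1×0.0655)² = 0.00429;  (-1·δI/I)² = (-1×0.0837)² = 0.00700
δR/R = √(0.0113) = 0.106

10.6%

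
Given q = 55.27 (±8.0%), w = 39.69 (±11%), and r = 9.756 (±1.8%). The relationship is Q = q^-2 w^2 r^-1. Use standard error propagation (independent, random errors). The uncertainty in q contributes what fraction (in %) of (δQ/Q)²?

(δQ/Q)² = (-2·δq/q)² + (2·δw/w)² + (-1·δr/r)²
  q term: (-2×0.0800)² = 0.0256
  w term: (2×0.110)² = 0.0484
  r term: (-1×0.0180)² = 0.000324
Total = 0.0743. Share from q = 0.0256/0.0743 = 0.344.

34.4%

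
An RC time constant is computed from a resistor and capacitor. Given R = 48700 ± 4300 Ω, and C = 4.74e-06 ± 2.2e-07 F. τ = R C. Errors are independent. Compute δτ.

Products/powers → add relative errors in quadrature, weighted by exponent:
  (1·δR/R)² = (1×0.0883)² = 0.00780;  (1·δC/C)² = (1×0.0464)² = 0.00215
δτ/τ = √(0.00995) = 0.0998
τ = 0.231 s, so δτ = 0.0998 × 0.231 = 0.0230 s.

0.0230 s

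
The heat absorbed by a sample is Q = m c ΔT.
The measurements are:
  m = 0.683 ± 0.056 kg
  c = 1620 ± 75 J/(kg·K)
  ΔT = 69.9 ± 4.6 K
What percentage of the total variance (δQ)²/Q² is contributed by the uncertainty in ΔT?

(δQ/Q)² = (1·δm/m)² + (1·δc/c)² + (1·δΔT/ΔT)²
  m term: (1×0.0820)² = 0.00672
  c term: (1×0.0463)² = 0.00214
  ΔT term: (1×0.0658)² = 0.00433
Total = 0.0132. Share from ΔT = 0.00433/0.0132 = 0.328.

32.8%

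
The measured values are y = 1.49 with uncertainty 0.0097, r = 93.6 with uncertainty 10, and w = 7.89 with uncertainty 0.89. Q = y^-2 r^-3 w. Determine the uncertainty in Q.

1.47e-06

Products/powers → add relative errors in quadrature, weighted by exponent:
  (-2·δy/y)² = (-2×0.00651)² = 0.000170;  (-3·δr/r)² = (-3×0.107)² = 0.103;  (1·δw/w)² = (1×0.113)² = 0.0127
δQ/Q = √(0.116) = 0.340
Q = 4.33e-06, so δQ = 0.340 × 4.33e-06 = 1.47e-06.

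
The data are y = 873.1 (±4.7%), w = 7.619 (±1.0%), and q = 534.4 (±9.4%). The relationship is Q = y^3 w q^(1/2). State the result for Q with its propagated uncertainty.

(1.172 ± 0.175) × 10^11

Q is a product of powers, so relative uncertainties combine in quadrature:
  (3·δy/y)² = (3×0.0470)² = 0.0199;  (1·δw/w)² = (1×0.0100)² = 0.000100;  (½·δq/q)² = (0.5×0.0940)² = 0.00221
δQ/Q = √(0.0222) = 0.149
Q = 1.172e+11, so δQ = 0.149 × 1.172e+11 = 1.75e+10.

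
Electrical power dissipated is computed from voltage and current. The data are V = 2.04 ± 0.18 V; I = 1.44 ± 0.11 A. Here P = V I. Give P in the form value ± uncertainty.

2.94 ± 0.343 W

For a monomial P ∝ V, I, fractional errors add in quadrature:
  (1·δV/V)² = (1×0.0882)² = 0.00779;  (1·δI/I)² = (1×0.0764)² = 0.00584
δP/P = √(0.0136) = 0.117
P = 2.94 W, so δP = 0.117 × 2.94 = 0.343 W.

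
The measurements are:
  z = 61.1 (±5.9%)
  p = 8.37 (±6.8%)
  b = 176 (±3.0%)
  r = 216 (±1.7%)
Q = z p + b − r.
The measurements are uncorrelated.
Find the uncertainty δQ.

46.5

Let w = z·p = 511. δw/w = √((1·δz/z)² + (1·δp/p)²) = √(0.00348 + 0.00462) = 0.0900, so δw = 46.0.
Q = w + b − r: δQ = √(δw² + δb² + δr²) = √(2120 + 27.9 + 13.5) = 46.5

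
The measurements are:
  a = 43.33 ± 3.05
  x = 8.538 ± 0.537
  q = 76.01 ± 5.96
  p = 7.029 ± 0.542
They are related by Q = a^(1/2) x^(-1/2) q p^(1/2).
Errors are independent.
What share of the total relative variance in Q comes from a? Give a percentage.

12.6%

(δQ/Q)² = (½·δa/a)² + (−½·δx/x)² + (1·δq/q)² + (½·δp/p)²
  a term: (0.5×0.0704)² = 0.00124
  x term: (-0.5×0.0629)² = 0.000989
  q term: (1×0.0784)² = 0.00615
  p term: (0.5×0.0771)² = 0.00149
Total = 0.00986. Share from a = 0.00124/0.00986 = 0.126.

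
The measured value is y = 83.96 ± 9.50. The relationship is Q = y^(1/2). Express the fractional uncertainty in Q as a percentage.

Since Q is a product/quotient, work with relative uncertainties:
  (½·δy/y)² = (0.5×0.113)² = 0.00320
δQ/Q = √(0.00320) = 0.0566

5.66%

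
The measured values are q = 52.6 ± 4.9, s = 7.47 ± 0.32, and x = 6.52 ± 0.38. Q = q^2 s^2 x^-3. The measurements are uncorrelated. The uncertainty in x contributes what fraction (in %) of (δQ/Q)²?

42.1%

(δQ/Q)² = (2·δq/q)² + (2·δs/s)² + (-3·δx/x)²
  q term: (2×0.0932)² = 0.0347
  s term: (2×0.0428)² = 0.00734
  x term: (-3×0.0583)² = 0.0306
Total = 0.0726. Share from x = 0.0306/0.0726 = 0.421.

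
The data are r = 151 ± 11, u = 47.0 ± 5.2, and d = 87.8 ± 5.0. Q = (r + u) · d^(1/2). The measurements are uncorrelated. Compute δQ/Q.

Let w = r + u = 198. δw = √(δr² + δu²) = √(121 + 27.0) = 12.2, so δw/w = 0.0615.
Q is then a monomial in w, d:
δQ/Q = √((δw/w)² + (½·δd/d)²) = √(0.00378 + 0.000811) = 0.0677

0.0677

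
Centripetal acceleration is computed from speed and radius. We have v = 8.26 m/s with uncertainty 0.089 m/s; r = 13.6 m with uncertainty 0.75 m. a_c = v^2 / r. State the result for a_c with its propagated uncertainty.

5.02 ± 0.297 m/s^2

a_c is a product of powers, so relative uncertainties combine in quadrature:
  (2·δv/v)² = (2×0.0108)² = 0.000464;  (-1·δr/r)² = (-1×0.0551)² = 0.00304
δa_c/a_c = √(0.00351) = 0.0592
a_c = 5.02 m/s^2, so δa_c = 0.0592 × 5.02 = 0.297 m/s^2.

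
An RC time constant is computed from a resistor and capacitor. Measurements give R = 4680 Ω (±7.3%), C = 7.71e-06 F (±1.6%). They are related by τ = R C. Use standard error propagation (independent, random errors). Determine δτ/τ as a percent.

For a monomial τ ∝ R, C, fractional errors add in quadrature:
  (1·δR/R)² = (1×0.0730)² = 0.00533;  (1·δC/C)² = (1×0.0160)² = 0.000256
δτ/τ = √(0.00558) = 0.0747

7.47%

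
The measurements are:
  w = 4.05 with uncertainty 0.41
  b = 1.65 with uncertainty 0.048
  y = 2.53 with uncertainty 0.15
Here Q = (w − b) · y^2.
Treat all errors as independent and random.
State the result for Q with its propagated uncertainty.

Let u = w − b = 2.40. δu = √(δw² + δb²) = √(0.168 + 0.00230) = 0.413, so δu/u = 0.172.
Q is then a monomial in u, y:
δQ/Q = √((δu/u)² + (2·δy/y)²) = √(0.0296 + 0.0141) = 0.209
Q = 15.4, so δQ = 0.209 × 15.4 = 3.21.

15.4 ± 3.21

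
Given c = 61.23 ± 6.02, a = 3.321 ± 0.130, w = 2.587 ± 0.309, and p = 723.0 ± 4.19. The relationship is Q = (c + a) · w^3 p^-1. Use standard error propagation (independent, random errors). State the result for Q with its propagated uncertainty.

Let u = c + a = 64.55. δu = √(δc² + δa²) = √(36.2 + 0.0169) = 6.02, so δu/u = 0.0933.
Q is then a monomial in u, w, p:
δQ/Q = √((δu/u)² + (3·δw/w)² + (-1·δp/p)²) = √(0.00870 + 0.128 + 3.36e-05) = 0.370
Q = 1.546, so δQ = 0.370 × 1.546 = 0.572.

1.546 ± 0.572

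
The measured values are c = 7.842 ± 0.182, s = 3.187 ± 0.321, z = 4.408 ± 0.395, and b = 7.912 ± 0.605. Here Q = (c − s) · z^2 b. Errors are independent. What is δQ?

151

Let u = c − s = 4.655. δu = √(δc² + δs²) = √(0.0331 + 0.103) = 0.369, so δu/u = 0.0793.
Q is then a monomial in u, z, b:
δQ/Q = √((δu/u)² + (2·δz/z)² + (1·δb/b)²) = √(0.00628 + 0.0321 + 0.00585) = 0.210
Q = 715.6, so δQ = 0.210 × 715.6 = 151.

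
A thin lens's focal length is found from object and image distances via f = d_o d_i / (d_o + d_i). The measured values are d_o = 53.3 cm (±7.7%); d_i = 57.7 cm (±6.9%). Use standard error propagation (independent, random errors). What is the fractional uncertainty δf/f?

∂f/∂d_o = (d_i/(d_o+d_i))² = 0.270;  ∂f/∂d_i = (d_o/(d_o+d_i))² = 0.231
δf = √((∂f/∂d_o · δd_o)² + (∂f/∂d_i · δd_i)²) = √(1.23 + 0.843) = 1.44 cm
f = 27.7 cm, so δf/f = 1.44/27.7 = 0.0520.

0.0520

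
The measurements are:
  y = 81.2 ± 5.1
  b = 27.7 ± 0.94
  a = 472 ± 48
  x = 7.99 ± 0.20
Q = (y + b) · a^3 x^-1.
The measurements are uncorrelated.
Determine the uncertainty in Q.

Let u = y + b = 109. δu = √(δy² + δb²) = √(26.0 + 0.884) = 5.19, so δu/u = 0.0476.
Q is then a monomial in u, a, x:
δQ/Q = √((δu/u)² + (3·δa/a)² + (-1·δx/x)²) = √(0.00227 + 0.0931 + 0.000627) = 0.310
Q = 1.43e+09, so δQ = 0.310 × 1.43e+09 = 4.44e+08.

4.44e+08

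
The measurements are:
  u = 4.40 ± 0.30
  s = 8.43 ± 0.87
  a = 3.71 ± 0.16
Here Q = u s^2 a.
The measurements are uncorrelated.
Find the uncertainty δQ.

257

Products/powers → add relative errors in quadrature, weighted by exponent:
  (1·δu/u)² = (1×0.0682)² = 0.00465;  (2·δs/s)² = (2×0.103)² = 0.0426;  (1·δa/a)² = (1×0.0431)² = 0.00186
δQ/Q = √(0.0491) = 0.222
Q = 1160, so δQ = 0.222 × 1160 = 257.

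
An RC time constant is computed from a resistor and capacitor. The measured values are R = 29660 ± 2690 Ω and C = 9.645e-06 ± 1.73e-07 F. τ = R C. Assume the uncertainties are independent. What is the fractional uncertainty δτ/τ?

For a monomial τ ∝ R, C, fractional errors add in quadrature:
  (1·δR/R)² = (1×0.0907)² = 0.00823;  (1·δC/C)² = (1×0.0179)² = 0.000322
δτ/τ = √(0.00855) = 0.0925

0.0925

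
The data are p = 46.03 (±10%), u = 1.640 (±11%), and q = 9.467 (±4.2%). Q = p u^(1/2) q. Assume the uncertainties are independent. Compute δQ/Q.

Products/powers → add relative errors in quadrature, weighted by exponent:
  (1·δp/p)² = (1×0.100)² = 0.0100;  (½·δu/u)² = (0.5×0.110)² = 0.00302;  (1·δq/q)² = (1×0.0420)² = 0.00176
δQ/Q = √(0.0148) = 0.122

0.122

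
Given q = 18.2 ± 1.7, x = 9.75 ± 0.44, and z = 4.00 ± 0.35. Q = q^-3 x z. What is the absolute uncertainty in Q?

Q is a product of powers, so relative uncertainties combine in quadrature:
  (-3·δq/q)² = (-3×0.0934)² = 0.0785;  (1·δx/x)² = (1×0.0451)² = 0.00204;  (1·δz/z)² = (1×0.0875)² = 0.00766
δQ/Q = √(0.0882) = 0.297
Q = 0.00647, so δQ = 0.297 × 0.00647 = 0.00192.

0.00192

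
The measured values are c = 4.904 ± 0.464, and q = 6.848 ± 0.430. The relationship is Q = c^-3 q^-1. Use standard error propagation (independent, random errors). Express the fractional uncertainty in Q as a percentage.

Q is a product of powers, so relative uncertainties combine in quadrature:
  (-3·δc/c)² = (-3×0.0946)² = 0.0806;  (-1·δq/q)² = (-1×0.0628)² = 0.00394
δQ/Q = √(0.0845) = 0.291

29.1%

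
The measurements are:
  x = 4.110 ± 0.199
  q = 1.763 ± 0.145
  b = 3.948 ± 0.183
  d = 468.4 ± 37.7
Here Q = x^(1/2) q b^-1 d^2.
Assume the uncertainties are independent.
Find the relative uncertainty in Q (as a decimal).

Q is a product of powers, so relative uncertainties combine in quadrature:
  (½·δx/x)² = (0.5×0.0484)² = 0.000586;  (1·δq/q)² = (1×0.0822)² = 0.00676;  (-1·δb/b)² = (-1×0.0464)² = 0.00215;  (2·δd/d)² = (2×0.0805)² = 0.0259
δQ/Q = √(0.0354) = 0.188

0.188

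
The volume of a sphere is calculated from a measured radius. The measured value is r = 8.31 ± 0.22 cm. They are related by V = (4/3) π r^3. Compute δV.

191 cm^3

Products/powers → add relative errors in quadrature, weighted by exponent:
  (3·δr/r)² = (3×0.0265)² = 0.00631
δV/V = √(0.00631) = 0.0794
V = 2400 cm^3, so δV = 0.0794 × 2400 = 191 cm^3.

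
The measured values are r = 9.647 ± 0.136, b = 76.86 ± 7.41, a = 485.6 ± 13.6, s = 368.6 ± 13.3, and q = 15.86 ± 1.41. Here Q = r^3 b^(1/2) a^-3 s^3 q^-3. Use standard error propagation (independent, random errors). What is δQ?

0.265

Q is a product of powers, so relative uncertainties combine in quadrature:
  (3·δr/r)² = (3×0.0141)² = 0.00179;  (½·δb/b)² = (0.5×0.0964)² = 0.00232;  (-3·δa/a)² = (-3×0.0280)² = 0.00706;  (3·δs/s)² = (3×0.0361)² = 0.0117;  (-3·δq/q)² = (-3×0.0889)² = 0.0711
δQ/Q = √(0.0940) = 0.307
Q = 0.8629, so δQ = 0.307 × 0.8629 = 0.265.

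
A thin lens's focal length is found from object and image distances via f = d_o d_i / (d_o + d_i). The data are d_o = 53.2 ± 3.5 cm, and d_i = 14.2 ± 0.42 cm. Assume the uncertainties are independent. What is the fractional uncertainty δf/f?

0.0272

∂f/∂d_o = (d_i/(d_o+d_i))² = 0.0444;  ∂f/∂d_i = (d_o/(d_o+d_i))² = 0.623
δf = √((∂f/∂d_o · δd_o)² + (∂f/∂d_i · δd_i)²) = √(0.0241 + 0.0685) = 0.304 cm
f = 11.2 cm, so δf/f = 0.304/11.2 = 0.0272.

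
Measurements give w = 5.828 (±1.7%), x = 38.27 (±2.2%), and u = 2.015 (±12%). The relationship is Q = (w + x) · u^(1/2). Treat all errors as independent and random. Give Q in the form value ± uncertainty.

62.60 ± 3.94

Let h = w + x = 44.10. δh = √(δw² + δx²) = √(0.00982 + 0.709) = 0.848, so δh/h = 0.0192.
Q is then a monomial in h, u:
δQ/Q = √((δh/h)² + (½·δu/u)²) = √(0.000370 + 0.00360) = 0.0630
Q = 62.60, so δQ = 0.0630 × 62.60 = 3.94.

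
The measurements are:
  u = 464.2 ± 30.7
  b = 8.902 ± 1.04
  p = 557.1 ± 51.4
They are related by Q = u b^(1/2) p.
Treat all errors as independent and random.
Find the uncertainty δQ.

Since Q is a product/quotient, work with relative uncertainties:
  (1·δu/u)² = (1×0.0661)² = 0.00437;  (½·δb/b)² = (0.5×0.117)² = 0.00341;  (1·δp/p)² = (1×0.0923)² = 0.00851
δQ/Q = √(0.0163) = 0.128
Q = 771600, so δQ = 0.128 × 771600 = 98500.

98500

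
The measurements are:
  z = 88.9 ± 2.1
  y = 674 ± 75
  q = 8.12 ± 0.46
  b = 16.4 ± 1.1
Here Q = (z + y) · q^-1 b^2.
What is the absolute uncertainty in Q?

Let u = z + y = 763. δu = √(δz² + δy²) = √(4.41 + 5620) = 75.0, so δu/u = 0.0983.
Q is then a monomial in u, q, b:
δQ/Q = √((δu/u)² + (-1·δq/q)² + (2·δb/b)²) = √(0.00967 + 0.00321 + 0.0180) = 0.176
Q = 25300, so δQ = 0.176 × 25300 = 4440.

4440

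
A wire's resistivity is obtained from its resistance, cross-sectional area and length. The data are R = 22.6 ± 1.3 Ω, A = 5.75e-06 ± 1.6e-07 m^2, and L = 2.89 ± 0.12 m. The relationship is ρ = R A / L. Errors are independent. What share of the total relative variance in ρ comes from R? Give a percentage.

57.0%

(δρ/ρ)² = (1·δR/R)² + (1·δA/A)² + (-1·δL/L)²
  R term: (1×0.0575)² = 0.00331
  A term: (1×0.0278)² = 0.000774
  L term: (-1×0.0415)² = 0.00172
Total = 0.00581. Share from R = 0.00331/0.00581 = 0.570.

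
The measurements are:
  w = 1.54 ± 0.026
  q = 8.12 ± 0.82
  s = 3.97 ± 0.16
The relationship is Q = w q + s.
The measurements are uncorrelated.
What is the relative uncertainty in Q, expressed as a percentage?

7.83%

Let p = w·q = 12.5. δp/p = √((1·δw/w)² + (1·δq/q)²) = √(0.000285 + 0.0102) = 0.102, so δp = 1.28.
Q = p + s: δQ = √(δp² + δs²) = √(1.64 + 0.0256) = 1.29
Q = 16.5, so δQ/Q = 1.29/16.5 = 0.0783.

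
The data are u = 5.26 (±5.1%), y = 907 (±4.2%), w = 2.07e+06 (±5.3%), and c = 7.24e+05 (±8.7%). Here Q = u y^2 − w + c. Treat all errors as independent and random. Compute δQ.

Let p = u·y^2 = 4.33e+06. δp/p = √((1·δu/u)² + (2·δy/y)²) = √(0.00260 + 0.00706) = 0.0983, so δp = 4.25e+05.
Q = p − w + c: δQ = √(δp² + δw² + δc²) = √(1.81e+11 + 1.2e+10 + 3.97e+09) = 4.44e+05

4.44e+05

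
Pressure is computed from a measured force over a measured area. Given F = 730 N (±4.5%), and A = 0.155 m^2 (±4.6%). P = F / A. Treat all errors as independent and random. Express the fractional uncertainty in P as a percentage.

6.44%

Products/powers → add relative errors in quadrature, weighted by exponent:
  (1·δF/F)² = (1×0.0450)² = 0.00203;  (-1·δA/A)² = (-1×0.0460)² = 0.00212
δP/P = √(0.00414) = 0.0644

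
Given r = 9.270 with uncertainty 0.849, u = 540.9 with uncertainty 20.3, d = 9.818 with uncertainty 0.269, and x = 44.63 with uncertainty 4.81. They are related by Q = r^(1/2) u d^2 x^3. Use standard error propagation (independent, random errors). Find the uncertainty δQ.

Relative error in a monomial: (δQ/Q)² = Σ (nᵢ · δxᵢ/xᵢ)².
  (½·δr/r)² = (0.5×0.0916)² = 0.00210;  (1·δu/u)² = (1×0.0375)² = 0.00141;  (2·δd/d)² = (2×0.0274)² = 0.00300;  (3·δx/x)² = (3×0.108)² = 0.105
δQ/Q = √(0.111) = 0.333
Q = 1.411e+10, so δQ = 0.333 × 1.411e+10 = 4.7e+09.

4.7e+09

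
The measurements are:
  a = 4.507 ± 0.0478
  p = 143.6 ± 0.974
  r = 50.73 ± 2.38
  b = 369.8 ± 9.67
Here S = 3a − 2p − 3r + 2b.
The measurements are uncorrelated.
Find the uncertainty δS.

Each term contributes (cᵢ δxᵢ)² to (δS)²:
  (3·δa)² = 0.0206;  (2·δp)² = 3.79;  (3·δr)² = 51.0;  (2·δb)² = 374
δS = √(429) = 20.7

20.7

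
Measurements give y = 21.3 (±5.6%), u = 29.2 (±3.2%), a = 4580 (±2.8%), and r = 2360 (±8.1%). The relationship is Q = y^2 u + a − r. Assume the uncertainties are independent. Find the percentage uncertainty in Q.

Let p = y^2·u = 13200. δp/p = √((2·δy/y)² + (1·δu/u)²) = √(0.0125 + 0.00102) = 0.116, so δp = 1540.
Q = p + a − r: δQ = √(δp² + δa² + δr²) = √(2.38e+06 + 16400 + 36500) = 1560
Q = 15500, so δQ/Q = 1560/15500 = 0.101.

10.1%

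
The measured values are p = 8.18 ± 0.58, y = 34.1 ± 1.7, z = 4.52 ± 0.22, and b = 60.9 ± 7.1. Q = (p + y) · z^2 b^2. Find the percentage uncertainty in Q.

Let u = p + y = 42.3. δu = √(δp² + δy²) = √(0.336 + 2.89) = 1.80, so δu/u = 0.0425.
Q is then a monomial in u, z, b:
δQ/Q = √((δu/u)² + (2·δz/z)² + (2·δb/b)²) = √(0.00180 + 0.00948 + 0.0544) = 0.256

25.6%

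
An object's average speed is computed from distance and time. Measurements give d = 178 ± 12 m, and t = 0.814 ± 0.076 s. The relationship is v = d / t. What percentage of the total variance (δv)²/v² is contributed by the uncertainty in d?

(δv/v)² = (1·δd/d)² + (-1·δt/t)²
  d term: (1×0.0674)² = 0.00454
  t term: (-1×0.0934)² = 0.00872
Total = 0.0133. Share from d = 0.00454/0.0133 = 0.343.

34.3%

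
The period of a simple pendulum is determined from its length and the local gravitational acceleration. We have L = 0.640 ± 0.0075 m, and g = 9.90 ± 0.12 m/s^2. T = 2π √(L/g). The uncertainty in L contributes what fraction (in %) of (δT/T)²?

(δT/T)² = (½·δL/L)² + (−½·δg/g)²
  L term: (0.5×0.0117)² = 3.43e-05
  g term: (-0.5×0.0121)² = 3.67e-05
Total = 7.11e-05. Share from L = 3.43e-05/7.11e-05 = 0.483.

48.3%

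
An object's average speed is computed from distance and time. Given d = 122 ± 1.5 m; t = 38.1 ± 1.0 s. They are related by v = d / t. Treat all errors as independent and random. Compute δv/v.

0.0290

For a monomial v ∝ d, t^-1, fractional errors add in quadrature:
  (1·δd/d)² = (1×0.0123)² = 0.000151;  (-1·δt/t)² = (-1×0.0262)² = 0.000689
δv/v = √(0.000840) = 0.0290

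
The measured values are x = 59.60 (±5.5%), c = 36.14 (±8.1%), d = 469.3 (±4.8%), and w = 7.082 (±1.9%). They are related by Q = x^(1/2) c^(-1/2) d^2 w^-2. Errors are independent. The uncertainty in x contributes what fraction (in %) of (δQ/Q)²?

5.79%

(δQ/Q)² = (½·δx/x)² + (−½·δc/c)² + (2·δd/d)² + (-2·δw/w)²
  x term: (0.5×0.0550)² = 0.000756
  c term: (-0.5×0.0810)² = 0.00164
  d term: (2×0.0480)² = 0.00922
  w term: (-2×0.0190)² = 0.00144
Total = 0.0131. Share from x = 0.000756/0.0131 = 0.0579.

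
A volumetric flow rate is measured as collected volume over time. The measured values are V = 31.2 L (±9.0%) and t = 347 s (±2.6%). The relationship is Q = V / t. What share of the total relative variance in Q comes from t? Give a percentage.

(δQ/Q)² = (1·δV/V)² + (-1·δt/t)²
  V term: (1×0.0900)² = 0.00810
  t term: (-1×0.0260)² = 0.000676
Total = 0.00878. Share from t = 0.000676/0.00878 = 0.0770.

7.70%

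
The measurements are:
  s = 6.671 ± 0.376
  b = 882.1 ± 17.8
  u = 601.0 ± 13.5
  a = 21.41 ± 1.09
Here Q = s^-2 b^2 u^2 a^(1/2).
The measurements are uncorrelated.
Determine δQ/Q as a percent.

13.0%

Products/powers → add relative errors in quadrature, weighted by exponent:
  (-2·δs/s)² = (-2×0.0564)² = 0.0127;  (2·δb/b)² = (2×0.0202)² = 0.00163;  (2·δu/u)² = (2×0.0225)² = 0.00202;  (½·δa/a)² = (0.5×0.0509)² = 0.000648
δQ/Q = √(0.0170) = 0.130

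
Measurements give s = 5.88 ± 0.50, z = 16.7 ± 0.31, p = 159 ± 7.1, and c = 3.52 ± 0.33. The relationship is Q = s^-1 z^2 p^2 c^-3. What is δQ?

Since Q is a product/quotient, work with relative uncertainties:
  (-1·δs/s)² = (-1×0.0850)² = 0.00723;  (2·δz/z)² = (2×0.0186)² = 0.00138;  (2·δp/p)² = (2×0.0447)² = 0.00798;  (-3·δc/c)² = (-3×0.0938)² = 0.0791
δQ/Q = √(0.0957) = 0.309
Q = 27500, so δQ = 0.309 × 27500 = 8500.

8500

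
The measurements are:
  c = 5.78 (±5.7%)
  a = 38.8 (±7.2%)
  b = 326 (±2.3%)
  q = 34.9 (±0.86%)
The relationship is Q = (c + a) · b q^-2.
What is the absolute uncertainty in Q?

0.827

Let u = c + a = 44.6. δu = √(δc² + δa²) = √(0.109 + 7.80) = 2.81, so δu/u = 0.0631.
Q is then a monomial in u, b, q:
δQ/Q = √((δu/u)² + (1·δb/b)² + (-2·δq/q)²) = √(0.00398 + 0.000529 + 0.000296) = 0.0693
Q = 11.9, so δQ = 0.0693 × 11.9 = 0.827.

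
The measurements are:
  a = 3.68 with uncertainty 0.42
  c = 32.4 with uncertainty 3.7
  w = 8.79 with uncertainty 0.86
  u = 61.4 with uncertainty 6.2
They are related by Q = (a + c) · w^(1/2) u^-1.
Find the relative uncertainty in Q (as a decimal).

Let h = a + c = 36.1. δh = √(δa² + δc²) = √(0.176 + 13.7) = 3.72, so δh/h = 0.103.
Q is then a monomial in h, w, u:
δQ/Q = √((δh/h)² + (½·δw/w)² + (-1·δu/u)²) = √(0.0107 + 0.00239 + 0.0102) = 0.152

0.152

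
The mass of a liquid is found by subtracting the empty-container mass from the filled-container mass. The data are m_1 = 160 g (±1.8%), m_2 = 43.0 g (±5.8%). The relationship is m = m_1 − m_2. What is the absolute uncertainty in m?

Each term contributes (cᵢ δxᵢ)² to (δm)²:
  (δm_1)² = 8.29;  (δm_2)² = 6.22
δm = √(14.5) = 3.81 g

3.81 g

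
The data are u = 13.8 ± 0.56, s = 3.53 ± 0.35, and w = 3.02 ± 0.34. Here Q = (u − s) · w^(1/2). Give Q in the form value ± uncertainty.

17.8 ± 1.53

Let h = u − s = 10.3. δh = √(δu² + δs²) = √(0.314 + 0.122) = 0.660, so δh/h = 0.0643.
Q is then a monomial in h, w:
δQ/Q = √((δh/h)² + (½·δw/w)²) = √(0.00413 + 0.00317) = 0.0855
Q = 17.8, so δQ = 0.0855 × 17.8 = 1.53.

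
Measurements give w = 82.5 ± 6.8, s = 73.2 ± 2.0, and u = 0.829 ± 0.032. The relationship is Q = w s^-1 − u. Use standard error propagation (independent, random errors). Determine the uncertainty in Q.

Let p = w·s^-1 = 1.13. δp/p = √((1·δw/w)² + (-1·δs/s)²) = √(0.00679 + 0.000747) = 0.0868, so δp = 0.0979.
Q = p − u: δQ = √(δp² + δu²) = √(0.00958 + 0.00102) = 0.103

0.103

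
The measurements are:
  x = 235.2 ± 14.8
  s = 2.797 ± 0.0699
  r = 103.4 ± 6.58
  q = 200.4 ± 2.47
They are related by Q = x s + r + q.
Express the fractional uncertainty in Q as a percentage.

4.69%

Let p = x·s = 657.9. δp/p = √((1·δx/x)² + (1·δs/s)²) = √(0.00396 + 0.000625) = 0.0677, so δp = 44.5.
Q = p + r + q: δQ = √(δp² + δr² + δq²) = √(1980 + 43.3 + 6.10) = 45.1
Q = 961.7, so δQ/Q = 45.1/961.7 = 0.0469.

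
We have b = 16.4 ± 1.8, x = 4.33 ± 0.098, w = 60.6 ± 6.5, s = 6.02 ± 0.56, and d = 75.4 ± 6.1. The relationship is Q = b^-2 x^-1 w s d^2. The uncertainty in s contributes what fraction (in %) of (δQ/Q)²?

(δQ/Q)² = (-2·δb/b)² + (-1·δx/x)² + (1·δw/w)² + (1·δs/s)² + (2·δd/d)²
  b term: (-2×0.110)² = 0.0482
  x term: (-1×0.0226)² = 0.000512
  w term: (1×0.107)² = 0.0115
  s term: (1×0.0930)² = 0.00865
  d term: (2×0.0809)² = 0.0262
Total = 0.0950. Share from s = 0.00865/0.0950 = 0.0911.

9.11%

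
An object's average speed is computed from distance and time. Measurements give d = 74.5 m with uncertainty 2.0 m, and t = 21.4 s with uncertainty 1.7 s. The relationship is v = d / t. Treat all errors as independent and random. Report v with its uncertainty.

3.48 ± 0.292 m/s

v is a product of powers, so relative uncertainties combine in quadrature:
  (1·δd/d)² = (1×0.0268)² = 0.000721;  (-1·δt/t)² = (-1×0.0794)² = 0.00631
δv/v = √(0.00703) = 0.0839
v = 3.48 m/s, so δv = 0.0839 × 3.48 = 0.292 m/s.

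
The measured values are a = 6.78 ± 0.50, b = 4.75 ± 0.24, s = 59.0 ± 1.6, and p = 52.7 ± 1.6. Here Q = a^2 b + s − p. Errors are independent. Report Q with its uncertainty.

225 ± 34.1

Let w = a^2·b = 218. δw/w = √((2·δa/a)² + (1·δb/b)²) = √(0.0218 + 0.00255) = 0.156, so δw = 34.0.
Q = w + s − p: δQ = √(δw² + δs² + δp²) = √(1160 + 2.56 + 2.56) = 34.1
Q = 225.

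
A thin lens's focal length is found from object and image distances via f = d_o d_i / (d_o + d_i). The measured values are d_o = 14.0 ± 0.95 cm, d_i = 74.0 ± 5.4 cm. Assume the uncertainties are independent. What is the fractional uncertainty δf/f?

0.0582

∂f/∂d_o = (d_i/(d_o+d_i))² = 0.707;  ∂f/∂d_i = (d_o/(d_o+d_i))² = 0.0253
δf = √((∂f/∂d_o · δd_o)² + (∂f/∂d_i · δd_i)²) = √(0.451 + 0.0187) = 0.686 cm
f = 11.8 cm, so δf/f = 0.686/11.8 = 0.0582.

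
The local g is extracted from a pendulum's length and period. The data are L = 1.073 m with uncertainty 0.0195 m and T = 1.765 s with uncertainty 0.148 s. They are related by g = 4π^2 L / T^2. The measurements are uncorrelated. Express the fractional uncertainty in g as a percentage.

16.9%

Since g is a product/quotient, work with relative uncertainties:
  (1·δL/L)² = (1×0.0182)² = 0.000330;  (-2·δT/T)² = (-2×0.0839)² = 0.0281
δg/g = √(0.0285) = 0.169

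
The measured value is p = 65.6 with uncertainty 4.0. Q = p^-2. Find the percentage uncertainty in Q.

For a monomial Q ∝ p^-2, fractional errors add in quadrature:
  (-2·δp/p)² = (-2×0.0610)² = 0.0149
δQ/Q = √(0.0149) = 0.122

12.2%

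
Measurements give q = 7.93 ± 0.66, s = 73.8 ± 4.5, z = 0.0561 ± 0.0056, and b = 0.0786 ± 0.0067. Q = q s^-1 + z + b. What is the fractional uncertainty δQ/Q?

Let p = q·s^-1 = 0.107. δp/p = √((1·δq/q)² + (-1·δs/s)²) = √(0.00693 + 0.00372) = 0.103, so δp = 0.0111.
Q = p + z + b: δQ = √(δp² + δz² + δb²) = √(0.000123 + 3.14e-05 + 4.49e-05) = 0.0141
Q = 0.242, so δQ/Q = 0.0141/0.242 = 0.0583.

0.0583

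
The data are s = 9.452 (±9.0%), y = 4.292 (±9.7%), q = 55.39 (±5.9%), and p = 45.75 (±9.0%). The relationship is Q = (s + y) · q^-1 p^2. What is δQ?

Let u = s + y = 13.74. δu = √(δs² + δy²) = √(0.724 + 0.173) = 0.947, so δu/u = 0.0689.
Q is then a monomial in u, q, p:
δQ/Q = √((δu/u)² + (-1·δq/q)² + (2·δp/p)²) = √(0.00475 + 0.00348 + 0.0324) = 0.202
Q = 519.4, so δQ = 0.202 × 519.4 = 105.

105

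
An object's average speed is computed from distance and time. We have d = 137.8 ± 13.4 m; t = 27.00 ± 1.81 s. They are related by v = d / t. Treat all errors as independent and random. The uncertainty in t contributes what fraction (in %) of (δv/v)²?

32.2%

(δv/v)² = (1·δd/d)² + (-1·δt/t)²
  d term: (1×0.0972)² = 0.00946
  t term: (-1×0.0670)² = 0.00449
Total = 0.0140. Share from t = 0.00449/0.0140 = 0.322.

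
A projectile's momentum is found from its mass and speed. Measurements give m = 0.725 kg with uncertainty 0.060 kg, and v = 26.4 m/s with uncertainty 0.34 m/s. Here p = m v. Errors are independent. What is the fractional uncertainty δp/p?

Relative error in a monomial: (δp/p)² = Σ (nᵢ · δxᵢ/xᵢ)².
  (1·δm/m)² = (1×0.0828)² = 0.00685;  (1·δv/v)² = (1×0.0129)² = 0.000166
δp/p = √(0.00701) = 0.0838

0.0838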